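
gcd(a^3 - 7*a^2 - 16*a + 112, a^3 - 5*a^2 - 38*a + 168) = a^2 - 11*a + 28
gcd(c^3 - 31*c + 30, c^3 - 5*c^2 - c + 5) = c^2 - 6*c + 5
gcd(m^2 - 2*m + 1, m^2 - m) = m - 1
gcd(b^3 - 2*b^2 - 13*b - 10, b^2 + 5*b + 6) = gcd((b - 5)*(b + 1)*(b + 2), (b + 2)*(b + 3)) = b + 2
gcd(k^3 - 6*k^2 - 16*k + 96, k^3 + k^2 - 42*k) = k - 6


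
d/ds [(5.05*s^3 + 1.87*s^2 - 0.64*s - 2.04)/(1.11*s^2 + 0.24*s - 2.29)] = (5.6055*s^4 + 2.424*s^3 - 33.5343*s^2 - 4.0358*s + 1.9552)/(1.2321*s^4 + 0.5328*s^3 - 5.0262*s^2 - 1.0992*s + 5.2441)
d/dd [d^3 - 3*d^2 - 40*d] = 3*d^2 - 6*d - 40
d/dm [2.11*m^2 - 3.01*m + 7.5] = 4.22*m - 3.01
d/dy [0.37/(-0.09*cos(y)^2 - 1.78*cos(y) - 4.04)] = -(0.0666*cos(y) + 0.6586)*sin(y)/(0.09*cos(y)^2 + 1.78*cos(y) + 4.04)^2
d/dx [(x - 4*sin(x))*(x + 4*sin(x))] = 2*x - 16*sin(2*x)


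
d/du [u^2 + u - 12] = 2*u + 1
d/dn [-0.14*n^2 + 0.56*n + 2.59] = 0.56 - 0.28*n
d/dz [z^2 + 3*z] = 2*z + 3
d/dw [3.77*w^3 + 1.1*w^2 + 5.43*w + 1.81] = 11.31*w^2 + 2.2*w + 5.43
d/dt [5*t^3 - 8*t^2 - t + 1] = 15*t^2 - 16*t - 1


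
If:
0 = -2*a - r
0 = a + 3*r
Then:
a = 0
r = 0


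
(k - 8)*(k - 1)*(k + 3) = k^3 - 6*k^2 - 19*k + 24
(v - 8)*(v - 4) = v^2 - 12*v + 32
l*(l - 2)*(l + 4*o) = l^3 + 4*l^2*o - 2*l^2 - 8*l*o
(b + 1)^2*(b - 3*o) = b^3 - 3*b^2*o + 2*b^2 - 6*b*o + b - 3*o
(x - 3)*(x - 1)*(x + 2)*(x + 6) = x^4 + 4*x^3 - 17*x^2 - 24*x + 36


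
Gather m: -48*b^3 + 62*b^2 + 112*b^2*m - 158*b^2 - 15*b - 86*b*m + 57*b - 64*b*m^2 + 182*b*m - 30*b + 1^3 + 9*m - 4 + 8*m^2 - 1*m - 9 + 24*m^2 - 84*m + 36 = -48*b^3 - 96*b^2 + 12*b + m^2*(32 - 64*b) + m*(112*b^2 + 96*b - 76) + 24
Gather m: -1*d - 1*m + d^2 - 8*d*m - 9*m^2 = d^2 - d - 9*m^2 + m*(-8*d - 1)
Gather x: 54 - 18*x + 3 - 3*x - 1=56 - 21*x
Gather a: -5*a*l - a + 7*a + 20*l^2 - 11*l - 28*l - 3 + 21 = a*(6 - 5*l) + 20*l^2 - 39*l + 18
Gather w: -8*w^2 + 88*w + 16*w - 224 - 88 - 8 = -8*w^2 + 104*w - 320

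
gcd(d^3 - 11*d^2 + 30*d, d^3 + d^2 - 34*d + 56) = 1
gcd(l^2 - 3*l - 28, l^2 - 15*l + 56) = l - 7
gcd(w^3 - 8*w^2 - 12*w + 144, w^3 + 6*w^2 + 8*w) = w + 4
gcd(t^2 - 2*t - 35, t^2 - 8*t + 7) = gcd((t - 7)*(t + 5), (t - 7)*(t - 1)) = t - 7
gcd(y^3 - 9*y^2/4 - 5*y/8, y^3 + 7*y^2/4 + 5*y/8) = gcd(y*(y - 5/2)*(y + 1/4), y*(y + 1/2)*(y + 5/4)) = y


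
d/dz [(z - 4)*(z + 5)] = 2*z + 1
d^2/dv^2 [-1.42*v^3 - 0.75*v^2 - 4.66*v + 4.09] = -8.52*v - 1.5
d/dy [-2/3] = 0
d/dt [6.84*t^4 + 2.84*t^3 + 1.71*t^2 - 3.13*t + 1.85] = 27.36*t^3 + 8.52*t^2 + 3.42*t - 3.13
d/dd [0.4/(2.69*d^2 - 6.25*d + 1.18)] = (2.5 - 2.152*d)/(2.69*d^2 - 6.25*d + 1.18)^2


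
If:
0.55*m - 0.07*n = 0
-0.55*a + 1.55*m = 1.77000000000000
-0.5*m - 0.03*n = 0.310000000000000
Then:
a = -4.41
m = -0.42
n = -3.31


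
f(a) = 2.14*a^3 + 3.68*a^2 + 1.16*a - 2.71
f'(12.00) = 1013.96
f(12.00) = 4239.05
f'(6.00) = 276.44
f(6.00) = 598.97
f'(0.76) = 10.46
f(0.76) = 1.24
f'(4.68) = 176.22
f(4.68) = 302.68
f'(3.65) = 113.55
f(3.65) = 154.61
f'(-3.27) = 45.74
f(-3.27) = -41.98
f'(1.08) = 16.60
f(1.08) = 5.53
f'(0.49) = 6.31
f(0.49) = -1.01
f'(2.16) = 47.01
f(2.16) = 38.53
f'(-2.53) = 23.63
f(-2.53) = -16.75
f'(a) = 6.42*a^2 + 7.36*a + 1.16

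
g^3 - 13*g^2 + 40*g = g*(g - 8)*(g - 5)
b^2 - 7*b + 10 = (b - 5)*(b - 2)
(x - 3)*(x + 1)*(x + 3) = x^3 + x^2 - 9*x - 9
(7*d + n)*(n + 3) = 7*d*n + 21*d + n^2 + 3*n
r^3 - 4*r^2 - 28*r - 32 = (r - 8)*(r + 2)^2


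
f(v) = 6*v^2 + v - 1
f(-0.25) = -0.88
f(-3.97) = 89.60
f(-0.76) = 1.71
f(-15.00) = 1334.00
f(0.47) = 0.80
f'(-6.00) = -71.00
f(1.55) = 14.96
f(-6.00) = 209.00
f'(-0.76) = -8.12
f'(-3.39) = -39.68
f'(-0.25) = -2.00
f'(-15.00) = -179.00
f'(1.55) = 19.60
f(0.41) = 0.42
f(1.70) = 18.04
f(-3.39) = 64.56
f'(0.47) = 6.64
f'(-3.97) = -46.64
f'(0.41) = 5.92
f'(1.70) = 21.40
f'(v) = 12*v + 1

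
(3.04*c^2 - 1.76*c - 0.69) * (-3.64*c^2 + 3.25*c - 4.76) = -11.0656*c^4 + 16.2864*c^3 - 17.6788*c^2 + 6.1351*c + 3.2844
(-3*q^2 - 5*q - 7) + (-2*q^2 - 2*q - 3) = -5*q^2 - 7*q - 10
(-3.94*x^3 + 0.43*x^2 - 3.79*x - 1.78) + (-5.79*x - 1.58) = -3.94*x^3 + 0.43*x^2 - 9.58*x - 3.36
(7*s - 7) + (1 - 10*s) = -3*s - 6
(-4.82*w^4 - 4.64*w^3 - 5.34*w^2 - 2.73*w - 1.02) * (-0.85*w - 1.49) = 4.097*w^5 + 11.1258*w^4 + 11.4526*w^3 + 10.2771*w^2 + 4.9347*w + 1.5198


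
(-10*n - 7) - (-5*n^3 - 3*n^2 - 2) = 5*n^3 + 3*n^2 - 10*n - 5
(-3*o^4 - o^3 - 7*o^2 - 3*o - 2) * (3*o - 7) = -9*o^5 + 18*o^4 - 14*o^3 + 40*o^2 + 15*o + 14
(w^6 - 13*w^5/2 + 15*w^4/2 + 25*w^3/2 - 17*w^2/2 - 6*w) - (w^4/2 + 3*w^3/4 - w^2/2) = w^6 - 13*w^5/2 + 7*w^4 + 47*w^3/4 - 8*w^2 - 6*w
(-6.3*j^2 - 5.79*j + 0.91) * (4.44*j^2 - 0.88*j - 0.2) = -27.972*j^4 - 20.1636*j^3 + 10.3956*j^2 + 0.3572*j - 0.182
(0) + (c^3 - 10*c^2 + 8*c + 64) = c^3 - 10*c^2 + 8*c + 64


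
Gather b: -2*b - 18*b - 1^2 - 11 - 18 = -20*b - 30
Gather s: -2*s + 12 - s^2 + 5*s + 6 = -s^2 + 3*s + 18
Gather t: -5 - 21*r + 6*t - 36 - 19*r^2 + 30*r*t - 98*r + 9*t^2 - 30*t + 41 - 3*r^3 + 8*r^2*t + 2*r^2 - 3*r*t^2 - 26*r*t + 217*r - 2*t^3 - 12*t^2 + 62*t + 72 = -3*r^3 - 17*r^2 + 98*r - 2*t^3 + t^2*(-3*r - 3) + t*(8*r^2 + 4*r + 38) + 72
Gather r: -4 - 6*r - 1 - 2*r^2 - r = -2*r^2 - 7*r - 5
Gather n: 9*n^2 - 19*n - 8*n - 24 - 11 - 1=9*n^2 - 27*n - 36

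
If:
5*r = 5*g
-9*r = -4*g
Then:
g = 0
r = 0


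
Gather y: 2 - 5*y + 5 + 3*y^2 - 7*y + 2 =3*y^2 - 12*y + 9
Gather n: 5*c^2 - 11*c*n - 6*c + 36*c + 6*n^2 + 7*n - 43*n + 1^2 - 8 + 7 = 5*c^2 + 30*c + 6*n^2 + n*(-11*c - 36)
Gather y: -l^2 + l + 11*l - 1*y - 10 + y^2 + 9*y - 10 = -l^2 + 12*l + y^2 + 8*y - 20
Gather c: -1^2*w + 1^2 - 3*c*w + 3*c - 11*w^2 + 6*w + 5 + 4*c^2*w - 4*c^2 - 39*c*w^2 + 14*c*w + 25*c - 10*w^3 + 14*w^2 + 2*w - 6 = c^2*(4*w - 4) + c*(-39*w^2 + 11*w + 28) - 10*w^3 + 3*w^2 + 7*w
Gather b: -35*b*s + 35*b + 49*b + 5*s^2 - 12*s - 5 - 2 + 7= b*(84 - 35*s) + 5*s^2 - 12*s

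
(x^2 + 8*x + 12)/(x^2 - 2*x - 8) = (x + 6)/(x - 4)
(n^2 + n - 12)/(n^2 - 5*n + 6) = (n + 4)/(n - 2)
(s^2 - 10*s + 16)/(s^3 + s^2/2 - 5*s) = 2*(s - 8)/(s*(2*s + 5))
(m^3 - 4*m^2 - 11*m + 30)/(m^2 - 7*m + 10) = m + 3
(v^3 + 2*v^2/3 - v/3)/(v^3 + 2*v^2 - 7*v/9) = 3*(v + 1)/(3*v + 7)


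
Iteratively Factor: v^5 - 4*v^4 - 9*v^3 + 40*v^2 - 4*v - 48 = (v + 1)*(v^4 - 5*v^3 - 4*v^2 + 44*v - 48) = (v + 1)*(v + 3)*(v^3 - 8*v^2 + 20*v - 16) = (v - 2)*(v + 1)*(v + 3)*(v^2 - 6*v + 8) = (v - 4)*(v - 2)*(v + 1)*(v + 3)*(v - 2)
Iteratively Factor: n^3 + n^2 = (n + 1)*(n^2) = n*(n + 1)*(n)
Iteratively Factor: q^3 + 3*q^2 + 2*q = (q + 1)*(q^2 + 2*q) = q*(q + 1)*(q + 2)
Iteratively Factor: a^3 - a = (a - 1)*(a^2 + a) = (a - 1)*(a + 1)*(a)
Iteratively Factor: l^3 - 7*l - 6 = (l + 2)*(l^2 - 2*l - 3) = (l - 3)*(l + 2)*(l + 1)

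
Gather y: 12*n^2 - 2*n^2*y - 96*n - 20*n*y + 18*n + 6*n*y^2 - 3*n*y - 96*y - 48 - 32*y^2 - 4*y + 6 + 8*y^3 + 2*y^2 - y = 12*n^2 - 78*n + 8*y^3 + y^2*(6*n - 30) + y*(-2*n^2 - 23*n - 101) - 42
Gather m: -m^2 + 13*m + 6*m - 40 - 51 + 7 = -m^2 + 19*m - 84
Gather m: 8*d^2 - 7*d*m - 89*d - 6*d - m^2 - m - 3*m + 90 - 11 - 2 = 8*d^2 - 95*d - m^2 + m*(-7*d - 4) + 77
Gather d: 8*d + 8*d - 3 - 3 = 16*d - 6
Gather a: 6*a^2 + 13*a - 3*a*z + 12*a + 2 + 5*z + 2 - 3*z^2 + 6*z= 6*a^2 + a*(25 - 3*z) - 3*z^2 + 11*z + 4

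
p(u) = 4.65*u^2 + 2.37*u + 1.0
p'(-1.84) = -14.74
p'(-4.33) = -37.90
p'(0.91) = 10.83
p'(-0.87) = -5.72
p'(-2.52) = -21.07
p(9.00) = 398.98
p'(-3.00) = -25.53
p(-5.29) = 118.59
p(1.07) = 8.86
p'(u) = 9.3*u + 2.37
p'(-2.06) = -16.79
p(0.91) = 7.01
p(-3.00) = 35.74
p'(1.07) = 12.32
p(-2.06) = 15.85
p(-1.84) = 12.38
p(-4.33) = 77.92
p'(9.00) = 86.07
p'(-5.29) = -46.83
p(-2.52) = 24.56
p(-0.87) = 2.46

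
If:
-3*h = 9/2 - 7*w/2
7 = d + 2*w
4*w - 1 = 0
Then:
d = 13/2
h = -29/24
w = 1/4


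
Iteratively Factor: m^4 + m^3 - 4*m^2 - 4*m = (m + 1)*(m^3 - 4*m) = m*(m + 1)*(m^2 - 4) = m*(m + 1)*(m + 2)*(m - 2)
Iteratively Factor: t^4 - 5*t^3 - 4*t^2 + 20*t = (t + 2)*(t^3 - 7*t^2 + 10*t) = (t - 2)*(t + 2)*(t^2 - 5*t) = (t - 5)*(t - 2)*(t + 2)*(t)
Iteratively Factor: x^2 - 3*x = (x - 3)*(x)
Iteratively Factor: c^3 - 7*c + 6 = (c - 2)*(c^2 + 2*c - 3) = (c - 2)*(c - 1)*(c + 3)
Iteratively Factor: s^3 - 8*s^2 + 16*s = (s - 4)*(s^2 - 4*s) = s*(s - 4)*(s - 4)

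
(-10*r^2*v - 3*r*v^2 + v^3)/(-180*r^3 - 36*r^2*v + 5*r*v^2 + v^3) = v*(10*r^2 + 3*r*v - v^2)/(180*r^3 + 36*r^2*v - 5*r*v^2 - v^3)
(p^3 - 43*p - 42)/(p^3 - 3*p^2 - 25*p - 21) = (p + 6)/(p + 3)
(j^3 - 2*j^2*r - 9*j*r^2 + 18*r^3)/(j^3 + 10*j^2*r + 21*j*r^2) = (j^2 - 5*j*r + 6*r^2)/(j*(j + 7*r))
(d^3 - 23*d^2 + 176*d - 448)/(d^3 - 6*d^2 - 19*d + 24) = (d^2 - 15*d + 56)/(d^2 + 2*d - 3)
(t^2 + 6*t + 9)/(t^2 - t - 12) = (t + 3)/(t - 4)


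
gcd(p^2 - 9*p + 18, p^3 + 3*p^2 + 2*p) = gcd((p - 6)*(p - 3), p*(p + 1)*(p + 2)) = 1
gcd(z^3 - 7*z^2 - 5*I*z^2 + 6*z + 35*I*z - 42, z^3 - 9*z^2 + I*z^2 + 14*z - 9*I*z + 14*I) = z^2 + z*(-7 + I) - 7*I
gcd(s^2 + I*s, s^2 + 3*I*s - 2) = s + I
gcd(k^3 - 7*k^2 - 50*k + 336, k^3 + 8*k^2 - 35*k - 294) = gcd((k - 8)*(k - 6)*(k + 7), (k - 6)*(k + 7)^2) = k^2 + k - 42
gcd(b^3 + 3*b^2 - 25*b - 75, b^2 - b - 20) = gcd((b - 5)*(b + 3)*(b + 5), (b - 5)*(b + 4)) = b - 5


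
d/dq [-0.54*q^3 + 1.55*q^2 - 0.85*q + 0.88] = -1.62*q^2 + 3.1*q - 0.85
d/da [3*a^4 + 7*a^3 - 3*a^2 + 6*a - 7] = 12*a^3 + 21*a^2 - 6*a + 6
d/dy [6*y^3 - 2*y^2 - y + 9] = 18*y^2 - 4*y - 1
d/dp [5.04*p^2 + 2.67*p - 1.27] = 10.08*p + 2.67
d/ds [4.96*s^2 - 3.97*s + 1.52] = 9.92*s - 3.97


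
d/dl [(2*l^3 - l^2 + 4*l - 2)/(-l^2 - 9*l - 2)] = (-2*l^4 - 36*l^3 + l^2 - 26)/(l^4 + 18*l^3 + 85*l^2 + 36*l + 4)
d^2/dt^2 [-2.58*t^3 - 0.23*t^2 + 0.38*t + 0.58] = -15.48*t - 0.46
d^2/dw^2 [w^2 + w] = 2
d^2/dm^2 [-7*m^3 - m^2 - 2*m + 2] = -42*m - 2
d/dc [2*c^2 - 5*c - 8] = 4*c - 5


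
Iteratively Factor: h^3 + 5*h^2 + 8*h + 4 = (h + 2)*(h^2 + 3*h + 2) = (h + 1)*(h + 2)*(h + 2)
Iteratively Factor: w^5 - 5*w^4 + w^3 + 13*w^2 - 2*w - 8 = (w - 4)*(w^4 - w^3 - 3*w^2 + w + 2) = (w - 4)*(w + 1)*(w^3 - 2*w^2 - w + 2) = (w - 4)*(w + 1)^2*(w^2 - 3*w + 2) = (w - 4)*(w - 1)*(w + 1)^2*(w - 2)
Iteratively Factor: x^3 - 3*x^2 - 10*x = (x - 5)*(x^2 + 2*x) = x*(x - 5)*(x + 2)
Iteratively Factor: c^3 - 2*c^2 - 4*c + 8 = (c - 2)*(c^2 - 4) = (c - 2)*(c + 2)*(c - 2)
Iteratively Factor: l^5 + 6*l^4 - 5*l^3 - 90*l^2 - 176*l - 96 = (l + 3)*(l^4 + 3*l^3 - 14*l^2 - 48*l - 32) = (l - 4)*(l + 3)*(l^3 + 7*l^2 + 14*l + 8) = (l - 4)*(l + 2)*(l + 3)*(l^2 + 5*l + 4) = (l - 4)*(l + 1)*(l + 2)*(l + 3)*(l + 4)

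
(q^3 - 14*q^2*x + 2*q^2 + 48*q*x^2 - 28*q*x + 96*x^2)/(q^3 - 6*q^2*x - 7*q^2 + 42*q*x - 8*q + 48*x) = (q^2 - 8*q*x + 2*q - 16*x)/(q^2 - 7*q - 8)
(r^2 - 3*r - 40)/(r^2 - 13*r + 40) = (r + 5)/(r - 5)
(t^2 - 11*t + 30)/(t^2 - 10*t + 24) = (t - 5)/(t - 4)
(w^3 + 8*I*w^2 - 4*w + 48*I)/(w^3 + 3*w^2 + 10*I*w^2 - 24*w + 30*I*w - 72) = (w - 2*I)/(w + 3)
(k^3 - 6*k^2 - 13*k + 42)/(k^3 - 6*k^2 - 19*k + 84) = (k^2 + k - 6)/(k^2 + k - 12)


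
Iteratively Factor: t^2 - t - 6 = (t - 3)*(t + 2)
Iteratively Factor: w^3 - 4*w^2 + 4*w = (w)*(w^2 - 4*w + 4) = w*(w - 2)*(w - 2)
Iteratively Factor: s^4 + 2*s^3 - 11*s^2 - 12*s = (s - 3)*(s^3 + 5*s^2 + 4*s) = (s - 3)*(s + 4)*(s^2 + s) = (s - 3)*(s + 1)*(s + 4)*(s)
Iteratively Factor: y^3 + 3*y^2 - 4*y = (y - 1)*(y^2 + 4*y) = y*(y - 1)*(y + 4)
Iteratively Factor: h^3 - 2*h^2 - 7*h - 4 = (h + 1)*(h^2 - 3*h - 4) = (h + 1)^2*(h - 4)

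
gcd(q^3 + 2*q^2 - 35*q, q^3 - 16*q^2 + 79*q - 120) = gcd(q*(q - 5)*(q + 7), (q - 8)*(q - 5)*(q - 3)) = q - 5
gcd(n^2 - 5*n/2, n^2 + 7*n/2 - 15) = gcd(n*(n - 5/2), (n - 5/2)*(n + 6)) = n - 5/2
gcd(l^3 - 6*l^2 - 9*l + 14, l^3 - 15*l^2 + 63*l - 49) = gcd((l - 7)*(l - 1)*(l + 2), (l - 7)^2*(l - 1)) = l^2 - 8*l + 7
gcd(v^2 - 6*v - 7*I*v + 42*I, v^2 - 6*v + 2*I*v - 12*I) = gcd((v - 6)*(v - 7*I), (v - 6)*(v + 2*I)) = v - 6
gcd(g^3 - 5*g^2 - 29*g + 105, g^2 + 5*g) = g + 5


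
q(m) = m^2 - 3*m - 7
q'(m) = 2*m - 3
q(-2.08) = 3.57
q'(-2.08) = -7.16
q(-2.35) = 5.57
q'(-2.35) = -7.70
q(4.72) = 1.12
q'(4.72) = 6.44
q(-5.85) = 44.77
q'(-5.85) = -14.70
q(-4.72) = 29.44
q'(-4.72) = -12.44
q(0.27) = -7.74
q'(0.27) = -2.46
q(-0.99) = -3.05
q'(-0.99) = -4.98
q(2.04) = -8.96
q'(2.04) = 1.08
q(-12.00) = 173.00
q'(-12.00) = -27.00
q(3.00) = -7.00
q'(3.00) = 3.00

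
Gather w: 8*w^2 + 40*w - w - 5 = 8*w^2 + 39*w - 5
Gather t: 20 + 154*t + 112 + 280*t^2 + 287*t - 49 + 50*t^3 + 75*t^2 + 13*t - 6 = 50*t^3 + 355*t^2 + 454*t + 77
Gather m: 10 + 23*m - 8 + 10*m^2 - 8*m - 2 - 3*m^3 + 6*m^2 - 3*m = -3*m^3 + 16*m^2 + 12*m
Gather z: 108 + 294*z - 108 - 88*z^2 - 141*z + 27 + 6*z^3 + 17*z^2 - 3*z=6*z^3 - 71*z^2 + 150*z + 27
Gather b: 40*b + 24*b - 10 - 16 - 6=64*b - 32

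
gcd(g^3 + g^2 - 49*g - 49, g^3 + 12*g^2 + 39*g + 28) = g^2 + 8*g + 7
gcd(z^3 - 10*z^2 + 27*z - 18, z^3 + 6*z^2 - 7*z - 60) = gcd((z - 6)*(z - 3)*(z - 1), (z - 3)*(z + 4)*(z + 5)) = z - 3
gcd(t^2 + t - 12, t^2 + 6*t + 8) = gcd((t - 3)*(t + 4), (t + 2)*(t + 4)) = t + 4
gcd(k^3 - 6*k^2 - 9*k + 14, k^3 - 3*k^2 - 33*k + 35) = k^2 - 8*k + 7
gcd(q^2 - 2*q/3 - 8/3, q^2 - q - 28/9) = q + 4/3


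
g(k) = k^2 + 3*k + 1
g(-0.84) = -0.81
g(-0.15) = 0.57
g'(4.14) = 11.28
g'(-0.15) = 2.70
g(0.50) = 2.75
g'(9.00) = 21.00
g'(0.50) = 4.00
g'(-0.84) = 1.32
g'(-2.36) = -1.72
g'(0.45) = 3.90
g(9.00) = 109.00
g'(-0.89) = 1.22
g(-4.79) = 9.57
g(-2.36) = -0.51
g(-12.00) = 109.00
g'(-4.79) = -6.58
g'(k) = 2*k + 3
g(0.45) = 2.55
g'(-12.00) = -21.00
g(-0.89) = -0.88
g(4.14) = 30.56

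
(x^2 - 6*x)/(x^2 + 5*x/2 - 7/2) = 2*x*(x - 6)/(2*x^2 + 5*x - 7)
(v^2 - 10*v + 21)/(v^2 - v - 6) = (v - 7)/(v + 2)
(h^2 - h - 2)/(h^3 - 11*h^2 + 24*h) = (h^2 - h - 2)/(h*(h^2 - 11*h + 24))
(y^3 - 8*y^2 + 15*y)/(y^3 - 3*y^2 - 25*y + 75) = y/(y + 5)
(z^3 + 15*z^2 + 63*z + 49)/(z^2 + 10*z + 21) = (z^2 + 8*z + 7)/(z + 3)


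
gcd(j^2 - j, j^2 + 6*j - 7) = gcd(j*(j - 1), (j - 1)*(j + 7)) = j - 1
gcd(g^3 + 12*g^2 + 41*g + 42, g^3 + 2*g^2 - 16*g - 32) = g + 2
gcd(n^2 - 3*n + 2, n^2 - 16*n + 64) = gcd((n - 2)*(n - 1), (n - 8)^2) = 1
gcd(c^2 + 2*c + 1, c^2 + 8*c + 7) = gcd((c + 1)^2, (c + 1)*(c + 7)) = c + 1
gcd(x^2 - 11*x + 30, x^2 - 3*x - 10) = x - 5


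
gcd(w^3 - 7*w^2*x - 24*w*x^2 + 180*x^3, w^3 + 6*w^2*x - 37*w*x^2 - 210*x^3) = -w^2 + w*x + 30*x^2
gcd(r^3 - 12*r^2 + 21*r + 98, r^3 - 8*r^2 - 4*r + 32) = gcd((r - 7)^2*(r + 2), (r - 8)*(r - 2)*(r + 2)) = r + 2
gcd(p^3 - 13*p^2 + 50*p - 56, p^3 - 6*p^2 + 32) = p - 4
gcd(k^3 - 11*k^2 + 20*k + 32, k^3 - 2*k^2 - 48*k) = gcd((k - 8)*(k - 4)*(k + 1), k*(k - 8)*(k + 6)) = k - 8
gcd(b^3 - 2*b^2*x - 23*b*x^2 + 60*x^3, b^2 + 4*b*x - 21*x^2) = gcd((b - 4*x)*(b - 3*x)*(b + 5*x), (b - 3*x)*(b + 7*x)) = -b + 3*x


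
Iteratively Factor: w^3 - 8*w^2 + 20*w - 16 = (w - 2)*(w^2 - 6*w + 8) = (w - 4)*(w - 2)*(w - 2)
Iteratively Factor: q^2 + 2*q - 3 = (q + 3)*(q - 1)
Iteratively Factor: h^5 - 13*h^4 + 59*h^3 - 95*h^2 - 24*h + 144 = (h - 3)*(h^4 - 10*h^3 + 29*h^2 - 8*h - 48) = (h - 3)*(h + 1)*(h^3 - 11*h^2 + 40*h - 48) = (h - 3)^2*(h + 1)*(h^2 - 8*h + 16) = (h - 4)*(h - 3)^2*(h + 1)*(h - 4)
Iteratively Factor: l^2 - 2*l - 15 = (l - 5)*(l + 3)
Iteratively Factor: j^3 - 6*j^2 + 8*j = (j - 4)*(j^2 - 2*j) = j*(j - 4)*(j - 2)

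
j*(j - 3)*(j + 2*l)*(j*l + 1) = j^4*l + 2*j^3*l^2 - 3*j^3*l + j^3 - 6*j^2*l^2 + 2*j^2*l - 3*j^2 - 6*j*l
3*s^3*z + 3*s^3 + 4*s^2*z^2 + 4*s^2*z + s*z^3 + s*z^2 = (s + z)*(3*s + z)*(s*z + s)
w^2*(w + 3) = w^3 + 3*w^2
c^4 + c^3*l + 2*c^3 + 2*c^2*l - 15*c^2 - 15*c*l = c*(c - 3)*(c + 5)*(c + l)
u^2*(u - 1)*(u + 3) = u^4 + 2*u^3 - 3*u^2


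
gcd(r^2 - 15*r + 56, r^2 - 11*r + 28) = r - 7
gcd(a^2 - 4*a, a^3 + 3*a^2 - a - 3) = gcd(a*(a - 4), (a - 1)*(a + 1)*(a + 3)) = 1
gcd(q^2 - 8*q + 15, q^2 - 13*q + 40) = q - 5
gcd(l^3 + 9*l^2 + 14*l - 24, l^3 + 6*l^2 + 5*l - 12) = l^2 + 3*l - 4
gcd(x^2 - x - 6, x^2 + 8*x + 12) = x + 2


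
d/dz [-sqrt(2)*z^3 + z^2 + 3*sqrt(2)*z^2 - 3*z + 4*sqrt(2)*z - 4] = -3*sqrt(2)*z^2 + 2*z + 6*sqrt(2)*z - 3 + 4*sqrt(2)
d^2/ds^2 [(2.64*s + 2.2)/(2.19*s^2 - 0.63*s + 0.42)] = ((2.64*s + 2.2)*(4.38*s - 0.63)*(8.76*s - 1.26) - (34.6896*s + 6.3096)*(2.19*s^2 - 0.63*s + 0.42))/(2.19*s^2 - 0.63*s + 0.42)^3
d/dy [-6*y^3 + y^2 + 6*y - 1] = -18*y^2 + 2*y + 6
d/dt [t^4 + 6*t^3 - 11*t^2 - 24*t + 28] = 4*t^3 + 18*t^2 - 22*t - 24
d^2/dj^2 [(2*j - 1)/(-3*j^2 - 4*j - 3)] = 2*(-4*(2*j - 1)*(3*j + 2)^2 + (18*j + 5)*(3*j^2 + 4*j + 3))/(3*j^2 + 4*j + 3)^3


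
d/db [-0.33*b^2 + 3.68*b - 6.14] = 3.68 - 0.66*b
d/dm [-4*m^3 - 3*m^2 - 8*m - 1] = -12*m^2 - 6*m - 8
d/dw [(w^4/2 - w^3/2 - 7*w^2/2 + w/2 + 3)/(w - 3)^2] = (2*w^3 - 7*w^2 - 12*w + 5)/(2*(w^2 - 6*w + 9))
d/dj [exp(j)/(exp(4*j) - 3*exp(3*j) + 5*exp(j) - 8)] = (-(4*exp(3*j) - 9*exp(2*j) + 5)*exp(j) + exp(4*j) - 3*exp(3*j) + 5*exp(j) - 8)*exp(j)/(exp(4*j) - 3*exp(3*j) + 5*exp(j) - 8)^2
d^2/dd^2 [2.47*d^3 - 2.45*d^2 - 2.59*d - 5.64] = 14.82*d - 4.9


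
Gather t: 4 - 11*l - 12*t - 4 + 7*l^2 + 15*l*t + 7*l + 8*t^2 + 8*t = 7*l^2 - 4*l + 8*t^2 + t*(15*l - 4)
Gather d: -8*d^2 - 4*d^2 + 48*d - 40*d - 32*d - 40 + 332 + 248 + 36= -12*d^2 - 24*d + 576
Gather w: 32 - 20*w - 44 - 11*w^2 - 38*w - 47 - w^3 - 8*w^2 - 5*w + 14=-w^3 - 19*w^2 - 63*w - 45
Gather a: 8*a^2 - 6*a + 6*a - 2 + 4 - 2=8*a^2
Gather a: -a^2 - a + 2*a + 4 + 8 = -a^2 + a + 12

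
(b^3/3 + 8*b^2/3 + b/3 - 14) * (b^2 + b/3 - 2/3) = b^5/3 + 25*b^4/9 + b^3 - 47*b^2/3 - 44*b/9 + 28/3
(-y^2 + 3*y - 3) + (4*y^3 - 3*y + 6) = 4*y^3 - y^2 + 3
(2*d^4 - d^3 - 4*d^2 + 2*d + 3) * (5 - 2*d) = -4*d^5 + 12*d^4 + 3*d^3 - 24*d^2 + 4*d + 15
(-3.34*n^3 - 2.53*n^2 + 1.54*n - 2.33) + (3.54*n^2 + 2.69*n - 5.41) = -3.34*n^3 + 1.01*n^2 + 4.23*n - 7.74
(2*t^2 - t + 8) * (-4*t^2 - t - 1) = -8*t^4 + 2*t^3 - 33*t^2 - 7*t - 8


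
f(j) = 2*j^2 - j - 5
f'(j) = 4*j - 1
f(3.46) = 15.48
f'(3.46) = 12.84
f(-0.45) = -4.14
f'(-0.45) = -2.80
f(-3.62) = 24.83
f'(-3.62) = -15.48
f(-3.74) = 26.72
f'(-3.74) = -15.96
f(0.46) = -5.04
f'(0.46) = 0.84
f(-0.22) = -4.68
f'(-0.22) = -1.88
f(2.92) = 9.13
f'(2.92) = 10.68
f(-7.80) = 124.48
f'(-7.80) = -32.20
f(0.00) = -5.00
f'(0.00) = -1.00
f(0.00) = -5.00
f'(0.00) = -1.00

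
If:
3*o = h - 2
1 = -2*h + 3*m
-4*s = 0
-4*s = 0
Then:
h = 3*o + 2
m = 2*o + 5/3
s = 0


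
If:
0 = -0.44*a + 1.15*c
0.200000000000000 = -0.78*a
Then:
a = -0.26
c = -0.10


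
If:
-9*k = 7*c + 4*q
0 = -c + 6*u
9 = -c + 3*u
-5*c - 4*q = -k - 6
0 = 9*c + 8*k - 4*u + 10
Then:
No Solution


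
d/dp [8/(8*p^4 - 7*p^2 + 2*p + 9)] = 16*(-16*p^3 + 7*p - 1)/(8*p^4 - 7*p^2 + 2*p + 9)^2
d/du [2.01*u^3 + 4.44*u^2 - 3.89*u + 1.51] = 6.03*u^2 + 8.88*u - 3.89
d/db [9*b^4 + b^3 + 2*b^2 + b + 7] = 36*b^3 + 3*b^2 + 4*b + 1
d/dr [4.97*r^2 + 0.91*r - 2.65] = 9.94*r + 0.91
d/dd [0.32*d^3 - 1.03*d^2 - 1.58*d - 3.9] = 0.96*d^2 - 2.06*d - 1.58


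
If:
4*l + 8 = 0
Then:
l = -2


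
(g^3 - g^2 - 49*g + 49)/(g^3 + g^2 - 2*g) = (g^2 - 49)/(g*(g + 2))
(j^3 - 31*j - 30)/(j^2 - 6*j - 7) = (j^2 - j - 30)/(j - 7)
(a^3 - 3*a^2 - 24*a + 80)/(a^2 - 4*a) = a + 1 - 20/a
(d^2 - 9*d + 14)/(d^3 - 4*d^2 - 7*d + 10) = (d^2 - 9*d + 14)/(d^3 - 4*d^2 - 7*d + 10)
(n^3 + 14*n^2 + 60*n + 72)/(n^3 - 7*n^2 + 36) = (n^2 + 12*n + 36)/(n^2 - 9*n + 18)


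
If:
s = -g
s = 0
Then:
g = 0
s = 0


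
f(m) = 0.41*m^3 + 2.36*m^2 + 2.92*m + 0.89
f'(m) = 1.23*m^2 + 4.72*m + 2.92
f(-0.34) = 0.15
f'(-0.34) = 1.46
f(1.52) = 12.22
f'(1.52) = 12.94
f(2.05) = 20.33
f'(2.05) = 17.77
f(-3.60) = 1.83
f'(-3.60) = 1.87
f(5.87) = 182.28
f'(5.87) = 73.01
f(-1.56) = 0.52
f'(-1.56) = -1.45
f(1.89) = 17.61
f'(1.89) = 16.23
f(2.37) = 26.52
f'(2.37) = 21.02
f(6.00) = 191.93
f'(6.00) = 75.52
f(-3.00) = 2.30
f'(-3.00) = -0.17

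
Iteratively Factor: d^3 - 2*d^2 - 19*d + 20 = (d - 5)*(d^2 + 3*d - 4) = (d - 5)*(d - 1)*(d + 4)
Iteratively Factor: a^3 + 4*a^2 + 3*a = (a + 3)*(a^2 + a) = a*(a + 3)*(a + 1)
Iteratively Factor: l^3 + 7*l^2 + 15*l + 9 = (l + 3)*(l^2 + 4*l + 3) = (l + 1)*(l + 3)*(l + 3)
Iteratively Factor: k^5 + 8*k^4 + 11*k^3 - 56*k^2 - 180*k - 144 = (k + 2)*(k^4 + 6*k^3 - k^2 - 54*k - 72) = (k + 2)*(k + 4)*(k^3 + 2*k^2 - 9*k - 18) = (k + 2)*(k + 3)*(k + 4)*(k^2 - k - 6) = (k + 2)^2*(k + 3)*(k + 4)*(k - 3)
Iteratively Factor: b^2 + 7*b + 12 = (b + 3)*(b + 4)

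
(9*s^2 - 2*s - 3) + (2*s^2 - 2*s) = 11*s^2 - 4*s - 3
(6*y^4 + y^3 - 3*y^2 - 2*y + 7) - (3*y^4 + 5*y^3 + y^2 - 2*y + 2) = 3*y^4 - 4*y^3 - 4*y^2 + 5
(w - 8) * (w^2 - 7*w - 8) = w^3 - 15*w^2 + 48*w + 64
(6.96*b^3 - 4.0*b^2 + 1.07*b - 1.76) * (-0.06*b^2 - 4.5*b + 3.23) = -0.4176*b^5 - 31.08*b^4 + 40.4166*b^3 - 17.6294*b^2 + 11.3761*b - 5.6848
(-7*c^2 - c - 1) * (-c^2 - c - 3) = 7*c^4 + 8*c^3 + 23*c^2 + 4*c + 3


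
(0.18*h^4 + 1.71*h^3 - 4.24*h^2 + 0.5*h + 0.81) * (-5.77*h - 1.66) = -1.0386*h^5 - 10.1655*h^4 + 21.6262*h^3 + 4.1534*h^2 - 5.5037*h - 1.3446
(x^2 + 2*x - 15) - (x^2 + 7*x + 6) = -5*x - 21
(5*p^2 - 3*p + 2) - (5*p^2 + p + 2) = -4*p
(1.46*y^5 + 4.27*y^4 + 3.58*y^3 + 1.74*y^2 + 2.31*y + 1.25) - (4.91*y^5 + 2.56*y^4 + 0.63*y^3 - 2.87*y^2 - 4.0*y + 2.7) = -3.45*y^5 + 1.71*y^4 + 2.95*y^3 + 4.61*y^2 + 6.31*y - 1.45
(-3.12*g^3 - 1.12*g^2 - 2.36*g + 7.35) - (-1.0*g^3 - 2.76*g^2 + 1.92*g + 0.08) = -2.12*g^3 + 1.64*g^2 - 4.28*g + 7.27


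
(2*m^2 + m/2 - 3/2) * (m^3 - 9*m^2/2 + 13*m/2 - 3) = 2*m^5 - 17*m^4/2 + 37*m^3/4 + 4*m^2 - 45*m/4 + 9/2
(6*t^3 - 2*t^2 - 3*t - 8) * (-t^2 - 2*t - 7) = -6*t^5 - 10*t^4 - 35*t^3 + 28*t^2 + 37*t + 56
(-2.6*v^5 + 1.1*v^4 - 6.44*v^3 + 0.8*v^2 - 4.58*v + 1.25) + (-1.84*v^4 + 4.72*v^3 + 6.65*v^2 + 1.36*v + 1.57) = -2.6*v^5 - 0.74*v^4 - 1.72*v^3 + 7.45*v^2 - 3.22*v + 2.82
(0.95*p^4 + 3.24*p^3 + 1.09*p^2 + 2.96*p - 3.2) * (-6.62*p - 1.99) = -6.289*p^5 - 23.3393*p^4 - 13.6634*p^3 - 21.7643*p^2 + 15.2936*p + 6.368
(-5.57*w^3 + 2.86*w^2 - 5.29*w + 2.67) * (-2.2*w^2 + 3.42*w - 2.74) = 12.254*w^5 - 25.3414*w^4 + 36.681*w^3 - 31.8022*w^2 + 23.626*w - 7.3158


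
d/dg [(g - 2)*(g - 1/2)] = 2*g - 5/2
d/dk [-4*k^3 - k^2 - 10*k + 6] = -12*k^2 - 2*k - 10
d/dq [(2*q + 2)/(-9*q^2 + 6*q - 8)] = 2*(9*q^2 + 18*q - 14)/(81*q^4 - 108*q^3 + 180*q^2 - 96*q + 64)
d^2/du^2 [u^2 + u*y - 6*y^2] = 2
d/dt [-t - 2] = -1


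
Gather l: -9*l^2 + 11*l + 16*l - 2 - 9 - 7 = -9*l^2 + 27*l - 18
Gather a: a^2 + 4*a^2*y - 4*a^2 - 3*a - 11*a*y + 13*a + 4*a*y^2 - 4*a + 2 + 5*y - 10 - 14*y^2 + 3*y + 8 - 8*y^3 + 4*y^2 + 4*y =a^2*(4*y - 3) + a*(4*y^2 - 11*y + 6) - 8*y^3 - 10*y^2 + 12*y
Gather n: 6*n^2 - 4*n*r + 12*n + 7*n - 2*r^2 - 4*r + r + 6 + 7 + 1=6*n^2 + n*(19 - 4*r) - 2*r^2 - 3*r + 14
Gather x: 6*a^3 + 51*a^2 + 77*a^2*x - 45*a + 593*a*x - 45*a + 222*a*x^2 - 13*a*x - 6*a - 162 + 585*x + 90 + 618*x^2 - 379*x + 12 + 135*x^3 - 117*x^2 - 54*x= 6*a^3 + 51*a^2 - 96*a + 135*x^3 + x^2*(222*a + 501) + x*(77*a^2 + 580*a + 152) - 60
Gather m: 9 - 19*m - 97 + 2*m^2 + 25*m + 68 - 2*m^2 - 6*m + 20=0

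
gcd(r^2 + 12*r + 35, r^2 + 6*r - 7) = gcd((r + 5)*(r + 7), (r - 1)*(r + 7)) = r + 7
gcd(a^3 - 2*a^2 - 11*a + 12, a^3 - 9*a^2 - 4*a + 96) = a^2 - a - 12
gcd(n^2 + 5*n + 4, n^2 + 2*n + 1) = n + 1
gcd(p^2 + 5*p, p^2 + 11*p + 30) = p + 5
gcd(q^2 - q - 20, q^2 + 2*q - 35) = q - 5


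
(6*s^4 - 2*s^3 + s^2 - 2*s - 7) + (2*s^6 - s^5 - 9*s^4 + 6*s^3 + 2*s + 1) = 2*s^6 - s^5 - 3*s^4 + 4*s^3 + s^2 - 6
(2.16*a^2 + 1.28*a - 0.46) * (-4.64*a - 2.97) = -10.0224*a^3 - 12.3544*a^2 - 1.6672*a + 1.3662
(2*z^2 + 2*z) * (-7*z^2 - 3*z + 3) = -14*z^4 - 20*z^3 + 6*z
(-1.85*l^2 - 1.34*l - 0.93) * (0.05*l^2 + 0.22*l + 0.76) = -0.0925*l^4 - 0.474*l^3 - 1.7473*l^2 - 1.223*l - 0.7068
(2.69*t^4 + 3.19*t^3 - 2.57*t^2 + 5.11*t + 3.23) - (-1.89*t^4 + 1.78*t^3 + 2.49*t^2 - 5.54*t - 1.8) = 4.58*t^4 + 1.41*t^3 - 5.06*t^2 + 10.65*t + 5.03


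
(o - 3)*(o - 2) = o^2 - 5*o + 6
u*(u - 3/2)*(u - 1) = u^3 - 5*u^2/2 + 3*u/2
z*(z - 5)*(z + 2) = z^3 - 3*z^2 - 10*z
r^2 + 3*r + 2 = (r + 1)*(r + 2)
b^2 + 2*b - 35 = (b - 5)*(b + 7)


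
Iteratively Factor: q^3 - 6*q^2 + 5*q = (q)*(q^2 - 6*q + 5) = q*(q - 5)*(q - 1)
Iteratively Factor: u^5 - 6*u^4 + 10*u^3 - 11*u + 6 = (u - 1)*(u^4 - 5*u^3 + 5*u^2 + 5*u - 6) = (u - 1)*(u + 1)*(u^3 - 6*u^2 + 11*u - 6) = (u - 2)*(u - 1)*(u + 1)*(u^2 - 4*u + 3) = (u - 3)*(u - 2)*(u - 1)*(u + 1)*(u - 1)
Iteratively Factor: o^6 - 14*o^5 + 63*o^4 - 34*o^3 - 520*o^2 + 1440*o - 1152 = (o + 3)*(o^5 - 17*o^4 + 114*o^3 - 376*o^2 + 608*o - 384) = (o - 4)*(o + 3)*(o^4 - 13*o^3 + 62*o^2 - 128*o + 96) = (o - 4)^2*(o + 3)*(o^3 - 9*o^2 + 26*o - 24) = (o - 4)^3*(o + 3)*(o^2 - 5*o + 6) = (o - 4)^3*(o - 2)*(o + 3)*(o - 3)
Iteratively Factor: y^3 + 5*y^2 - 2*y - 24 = (y - 2)*(y^2 + 7*y + 12) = (y - 2)*(y + 3)*(y + 4)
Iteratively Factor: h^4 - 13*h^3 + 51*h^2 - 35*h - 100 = (h - 5)*(h^3 - 8*h^2 + 11*h + 20) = (h - 5)*(h - 4)*(h^2 - 4*h - 5) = (h - 5)*(h - 4)*(h + 1)*(h - 5)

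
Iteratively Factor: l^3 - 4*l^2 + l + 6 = (l - 3)*(l^2 - l - 2) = (l - 3)*(l - 2)*(l + 1)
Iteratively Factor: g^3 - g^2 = (g - 1)*(g^2) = g*(g - 1)*(g)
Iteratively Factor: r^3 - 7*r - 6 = (r + 2)*(r^2 - 2*r - 3) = (r - 3)*(r + 2)*(r + 1)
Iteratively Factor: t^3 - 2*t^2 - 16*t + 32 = (t - 2)*(t^2 - 16) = (t - 4)*(t - 2)*(t + 4)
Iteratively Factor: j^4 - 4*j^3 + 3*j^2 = (j)*(j^3 - 4*j^2 + 3*j) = j^2*(j^2 - 4*j + 3) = j^2*(j - 3)*(j - 1)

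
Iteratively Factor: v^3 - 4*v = (v - 2)*(v^2 + 2*v) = (v - 2)*(v + 2)*(v)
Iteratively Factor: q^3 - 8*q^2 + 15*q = (q - 3)*(q^2 - 5*q) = (q - 5)*(q - 3)*(q)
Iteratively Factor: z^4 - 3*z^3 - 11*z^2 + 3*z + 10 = (z + 2)*(z^3 - 5*z^2 - z + 5) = (z - 5)*(z + 2)*(z^2 - 1) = (z - 5)*(z - 1)*(z + 2)*(z + 1)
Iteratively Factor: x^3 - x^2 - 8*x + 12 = (x - 2)*(x^2 + x - 6) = (x - 2)*(x + 3)*(x - 2)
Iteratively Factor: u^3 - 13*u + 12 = (u - 3)*(u^2 + 3*u - 4) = (u - 3)*(u - 1)*(u + 4)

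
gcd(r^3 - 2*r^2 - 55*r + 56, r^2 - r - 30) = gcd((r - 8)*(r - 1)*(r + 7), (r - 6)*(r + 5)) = 1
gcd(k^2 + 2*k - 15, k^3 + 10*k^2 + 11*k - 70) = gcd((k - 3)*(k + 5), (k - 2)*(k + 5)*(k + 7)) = k + 5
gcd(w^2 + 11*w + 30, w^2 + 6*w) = w + 6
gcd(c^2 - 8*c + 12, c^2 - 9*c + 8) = 1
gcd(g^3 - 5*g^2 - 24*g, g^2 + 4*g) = g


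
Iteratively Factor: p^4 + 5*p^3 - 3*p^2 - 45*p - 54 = (p - 3)*(p^3 + 8*p^2 + 21*p + 18) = (p - 3)*(p + 3)*(p^2 + 5*p + 6) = (p - 3)*(p + 3)^2*(p + 2)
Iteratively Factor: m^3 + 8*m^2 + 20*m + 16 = (m + 2)*(m^2 + 6*m + 8) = (m + 2)^2*(m + 4)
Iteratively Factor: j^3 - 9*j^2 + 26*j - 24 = (j - 4)*(j^2 - 5*j + 6) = (j - 4)*(j - 3)*(j - 2)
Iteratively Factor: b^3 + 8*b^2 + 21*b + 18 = (b + 2)*(b^2 + 6*b + 9) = (b + 2)*(b + 3)*(b + 3)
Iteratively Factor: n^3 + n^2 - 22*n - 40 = (n - 5)*(n^2 + 6*n + 8) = (n - 5)*(n + 2)*(n + 4)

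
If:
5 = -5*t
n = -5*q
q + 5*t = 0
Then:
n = -25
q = 5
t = -1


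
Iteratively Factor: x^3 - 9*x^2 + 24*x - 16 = (x - 4)*(x^2 - 5*x + 4) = (x - 4)^2*(x - 1)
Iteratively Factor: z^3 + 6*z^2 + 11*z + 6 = (z + 1)*(z^2 + 5*z + 6) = (z + 1)*(z + 2)*(z + 3)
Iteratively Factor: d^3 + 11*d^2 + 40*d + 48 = (d + 3)*(d^2 + 8*d + 16) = (d + 3)*(d + 4)*(d + 4)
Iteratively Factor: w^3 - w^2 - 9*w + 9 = (w - 1)*(w^2 - 9) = (w - 1)*(w + 3)*(w - 3)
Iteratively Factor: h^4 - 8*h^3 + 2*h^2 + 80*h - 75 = (h - 1)*(h^3 - 7*h^2 - 5*h + 75) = (h - 5)*(h - 1)*(h^2 - 2*h - 15) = (h - 5)*(h - 1)*(h + 3)*(h - 5)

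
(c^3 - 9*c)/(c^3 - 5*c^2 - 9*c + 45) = c/(c - 5)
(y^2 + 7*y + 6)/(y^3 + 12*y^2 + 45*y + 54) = (y + 1)/(y^2 + 6*y + 9)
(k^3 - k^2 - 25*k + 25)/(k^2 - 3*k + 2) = (k^2 - 25)/(k - 2)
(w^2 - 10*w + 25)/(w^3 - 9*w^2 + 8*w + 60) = (w - 5)/(w^2 - 4*w - 12)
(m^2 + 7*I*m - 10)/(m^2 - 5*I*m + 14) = (m + 5*I)/(m - 7*I)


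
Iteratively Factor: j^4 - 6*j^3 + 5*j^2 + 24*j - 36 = (j - 3)*(j^3 - 3*j^2 - 4*j + 12) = (j - 3)^2*(j^2 - 4) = (j - 3)^2*(j - 2)*(j + 2)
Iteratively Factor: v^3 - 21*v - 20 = (v + 1)*(v^2 - v - 20) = (v + 1)*(v + 4)*(v - 5)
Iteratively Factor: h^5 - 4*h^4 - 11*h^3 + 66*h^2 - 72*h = (h - 3)*(h^4 - h^3 - 14*h^2 + 24*h) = (h - 3)^2*(h^3 + 2*h^2 - 8*h) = (h - 3)^2*(h + 4)*(h^2 - 2*h) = h*(h - 3)^2*(h + 4)*(h - 2)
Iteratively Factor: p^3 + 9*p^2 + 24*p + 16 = (p + 4)*(p^2 + 5*p + 4) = (p + 1)*(p + 4)*(p + 4)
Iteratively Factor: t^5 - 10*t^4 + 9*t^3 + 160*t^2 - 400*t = (t - 4)*(t^4 - 6*t^3 - 15*t^2 + 100*t) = (t - 4)*(t + 4)*(t^3 - 10*t^2 + 25*t) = (t - 5)*(t - 4)*(t + 4)*(t^2 - 5*t) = (t - 5)^2*(t - 4)*(t + 4)*(t)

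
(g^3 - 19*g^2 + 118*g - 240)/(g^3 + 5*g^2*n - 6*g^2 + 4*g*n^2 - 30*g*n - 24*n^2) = (g^2 - 13*g + 40)/(g^2 + 5*g*n + 4*n^2)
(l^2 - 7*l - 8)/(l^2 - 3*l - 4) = (l - 8)/(l - 4)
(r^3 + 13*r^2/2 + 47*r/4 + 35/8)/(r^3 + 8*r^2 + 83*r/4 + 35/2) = (r + 1/2)/(r + 2)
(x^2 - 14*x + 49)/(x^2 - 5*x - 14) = (x - 7)/(x + 2)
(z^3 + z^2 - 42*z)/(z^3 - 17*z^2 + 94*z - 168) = z*(z + 7)/(z^2 - 11*z + 28)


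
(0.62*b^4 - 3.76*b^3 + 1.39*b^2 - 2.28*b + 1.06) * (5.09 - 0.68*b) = -0.4216*b^5 + 5.7126*b^4 - 20.0836*b^3 + 8.6255*b^2 - 12.326*b + 5.3954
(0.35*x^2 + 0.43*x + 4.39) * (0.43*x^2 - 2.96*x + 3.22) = 0.1505*x^4 - 0.8511*x^3 + 1.7419*x^2 - 11.6098*x + 14.1358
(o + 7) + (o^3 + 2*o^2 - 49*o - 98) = o^3 + 2*o^2 - 48*o - 91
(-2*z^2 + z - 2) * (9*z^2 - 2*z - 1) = -18*z^4 + 13*z^3 - 18*z^2 + 3*z + 2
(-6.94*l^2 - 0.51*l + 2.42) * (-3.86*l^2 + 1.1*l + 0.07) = 26.7884*l^4 - 5.6654*l^3 - 10.388*l^2 + 2.6263*l + 0.1694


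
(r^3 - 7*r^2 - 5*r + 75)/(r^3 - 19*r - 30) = (r - 5)/(r + 2)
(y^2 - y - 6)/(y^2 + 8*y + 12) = (y - 3)/(y + 6)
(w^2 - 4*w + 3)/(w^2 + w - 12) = (w - 1)/(w + 4)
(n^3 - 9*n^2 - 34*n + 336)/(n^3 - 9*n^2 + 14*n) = (n^2 - 2*n - 48)/(n*(n - 2))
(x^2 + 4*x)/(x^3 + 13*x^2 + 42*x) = (x + 4)/(x^2 + 13*x + 42)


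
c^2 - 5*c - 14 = (c - 7)*(c + 2)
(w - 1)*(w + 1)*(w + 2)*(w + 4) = w^4 + 6*w^3 + 7*w^2 - 6*w - 8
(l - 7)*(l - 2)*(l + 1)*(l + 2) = l^4 - 6*l^3 - 11*l^2 + 24*l + 28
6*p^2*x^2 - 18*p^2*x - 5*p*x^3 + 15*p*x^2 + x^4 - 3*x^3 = x*(-3*p + x)*(-2*p + x)*(x - 3)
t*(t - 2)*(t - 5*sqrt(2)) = t^3 - 5*sqrt(2)*t^2 - 2*t^2 + 10*sqrt(2)*t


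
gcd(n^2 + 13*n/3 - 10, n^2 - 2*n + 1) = 1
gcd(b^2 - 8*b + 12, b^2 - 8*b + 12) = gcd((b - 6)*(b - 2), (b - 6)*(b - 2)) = b^2 - 8*b + 12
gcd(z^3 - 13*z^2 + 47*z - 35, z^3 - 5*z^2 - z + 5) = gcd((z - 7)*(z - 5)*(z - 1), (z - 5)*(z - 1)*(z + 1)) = z^2 - 6*z + 5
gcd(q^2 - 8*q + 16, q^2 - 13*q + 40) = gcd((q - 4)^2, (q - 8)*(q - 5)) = 1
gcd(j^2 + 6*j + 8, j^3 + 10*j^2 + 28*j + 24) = j + 2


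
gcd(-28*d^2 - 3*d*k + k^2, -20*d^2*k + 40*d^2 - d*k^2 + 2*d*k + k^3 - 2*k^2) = 4*d + k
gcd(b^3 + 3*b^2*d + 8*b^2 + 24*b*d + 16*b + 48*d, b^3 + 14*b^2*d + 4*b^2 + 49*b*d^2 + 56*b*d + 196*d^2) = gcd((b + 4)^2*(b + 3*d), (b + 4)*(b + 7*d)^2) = b + 4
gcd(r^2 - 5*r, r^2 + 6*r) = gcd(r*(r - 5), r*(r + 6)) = r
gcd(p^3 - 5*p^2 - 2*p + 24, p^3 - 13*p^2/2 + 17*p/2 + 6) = p^2 - 7*p + 12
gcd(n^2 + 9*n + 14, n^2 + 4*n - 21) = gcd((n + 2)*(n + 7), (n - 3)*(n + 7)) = n + 7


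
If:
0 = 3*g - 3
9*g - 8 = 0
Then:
No Solution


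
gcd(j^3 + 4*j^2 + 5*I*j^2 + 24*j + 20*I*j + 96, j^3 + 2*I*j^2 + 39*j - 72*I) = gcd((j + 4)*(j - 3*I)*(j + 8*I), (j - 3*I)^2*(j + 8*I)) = j^2 + 5*I*j + 24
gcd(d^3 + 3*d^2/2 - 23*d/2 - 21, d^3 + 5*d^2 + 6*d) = d^2 + 5*d + 6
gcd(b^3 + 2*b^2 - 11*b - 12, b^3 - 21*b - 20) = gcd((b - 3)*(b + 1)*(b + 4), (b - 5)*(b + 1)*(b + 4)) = b^2 + 5*b + 4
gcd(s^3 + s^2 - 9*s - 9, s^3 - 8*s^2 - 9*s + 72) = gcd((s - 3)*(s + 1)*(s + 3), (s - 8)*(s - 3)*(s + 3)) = s^2 - 9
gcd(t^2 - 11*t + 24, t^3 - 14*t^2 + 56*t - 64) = t - 8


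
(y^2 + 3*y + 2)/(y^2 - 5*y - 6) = (y + 2)/(y - 6)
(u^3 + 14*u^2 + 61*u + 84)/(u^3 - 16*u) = (u^2 + 10*u + 21)/(u*(u - 4))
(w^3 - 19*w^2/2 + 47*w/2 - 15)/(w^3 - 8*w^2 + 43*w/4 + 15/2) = 2*(w - 1)/(2*w + 1)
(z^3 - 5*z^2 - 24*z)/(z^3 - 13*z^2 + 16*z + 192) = z/(z - 8)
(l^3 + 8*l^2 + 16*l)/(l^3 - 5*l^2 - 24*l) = (l^2 + 8*l + 16)/(l^2 - 5*l - 24)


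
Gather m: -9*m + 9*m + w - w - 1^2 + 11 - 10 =0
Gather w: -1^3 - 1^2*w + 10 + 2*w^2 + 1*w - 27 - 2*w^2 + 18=0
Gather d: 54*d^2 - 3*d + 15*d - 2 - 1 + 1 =54*d^2 + 12*d - 2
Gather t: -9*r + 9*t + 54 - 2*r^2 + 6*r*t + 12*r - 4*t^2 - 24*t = -2*r^2 + 3*r - 4*t^2 + t*(6*r - 15) + 54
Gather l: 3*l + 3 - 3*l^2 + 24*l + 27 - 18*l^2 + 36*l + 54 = -21*l^2 + 63*l + 84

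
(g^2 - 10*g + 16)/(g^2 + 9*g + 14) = (g^2 - 10*g + 16)/(g^2 + 9*g + 14)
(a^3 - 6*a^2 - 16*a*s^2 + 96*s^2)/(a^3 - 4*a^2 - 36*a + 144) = (a^2 - 16*s^2)/(a^2 + 2*a - 24)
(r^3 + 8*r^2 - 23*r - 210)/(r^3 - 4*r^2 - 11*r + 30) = (r^2 + 13*r + 42)/(r^2 + r - 6)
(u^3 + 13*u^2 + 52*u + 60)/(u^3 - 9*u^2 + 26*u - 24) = (u^3 + 13*u^2 + 52*u + 60)/(u^3 - 9*u^2 + 26*u - 24)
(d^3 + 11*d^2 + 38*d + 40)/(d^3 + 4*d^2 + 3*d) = (d^3 + 11*d^2 + 38*d + 40)/(d*(d^2 + 4*d + 3))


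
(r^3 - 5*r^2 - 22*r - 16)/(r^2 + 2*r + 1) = (r^2 - 6*r - 16)/(r + 1)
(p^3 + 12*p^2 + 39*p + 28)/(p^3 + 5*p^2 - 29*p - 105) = (p^2 + 5*p + 4)/(p^2 - 2*p - 15)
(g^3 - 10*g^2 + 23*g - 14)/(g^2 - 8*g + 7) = g - 2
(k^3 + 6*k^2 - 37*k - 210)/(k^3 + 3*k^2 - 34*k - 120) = (k + 7)/(k + 4)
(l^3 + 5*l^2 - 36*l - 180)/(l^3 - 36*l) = (l + 5)/l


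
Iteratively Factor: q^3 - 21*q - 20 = (q + 1)*(q^2 - q - 20) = (q - 5)*(q + 1)*(q + 4)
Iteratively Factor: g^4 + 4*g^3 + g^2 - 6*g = (g + 2)*(g^3 + 2*g^2 - 3*g) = g*(g + 2)*(g^2 + 2*g - 3) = g*(g + 2)*(g + 3)*(g - 1)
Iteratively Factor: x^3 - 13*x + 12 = (x - 3)*(x^2 + 3*x - 4) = (x - 3)*(x + 4)*(x - 1)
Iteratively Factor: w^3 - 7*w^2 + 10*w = (w)*(w^2 - 7*w + 10) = w*(w - 5)*(w - 2)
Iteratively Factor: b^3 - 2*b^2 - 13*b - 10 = (b - 5)*(b^2 + 3*b + 2) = (b - 5)*(b + 1)*(b + 2)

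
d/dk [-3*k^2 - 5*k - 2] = -6*k - 5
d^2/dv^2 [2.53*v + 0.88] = 0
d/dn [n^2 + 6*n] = 2*n + 6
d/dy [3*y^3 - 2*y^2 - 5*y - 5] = 9*y^2 - 4*y - 5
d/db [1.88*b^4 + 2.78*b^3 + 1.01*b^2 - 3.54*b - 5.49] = 7.52*b^3 + 8.34*b^2 + 2.02*b - 3.54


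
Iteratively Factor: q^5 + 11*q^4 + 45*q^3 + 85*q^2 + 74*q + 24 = (q + 2)*(q^4 + 9*q^3 + 27*q^2 + 31*q + 12) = (q + 1)*(q + 2)*(q^3 + 8*q^2 + 19*q + 12) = (q + 1)*(q + 2)*(q + 3)*(q^2 + 5*q + 4) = (q + 1)*(q + 2)*(q + 3)*(q + 4)*(q + 1)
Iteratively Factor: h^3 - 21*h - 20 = (h + 1)*(h^2 - h - 20) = (h - 5)*(h + 1)*(h + 4)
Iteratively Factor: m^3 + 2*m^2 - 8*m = (m + 4)*(m^2 - 2*m) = (m - 2)*(m + 4)*(m)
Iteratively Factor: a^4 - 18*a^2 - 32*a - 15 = (a - 5)*(a^3 + 5*a^2 + 7*a + 3) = (a - 5)*(a + 1)*(a^2 + 4*a + 3) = (a - 5)*(a + 1)*(a + 3)*(a + 1)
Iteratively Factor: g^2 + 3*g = (g + 3)*(g)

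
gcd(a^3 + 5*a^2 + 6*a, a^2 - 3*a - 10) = a + 2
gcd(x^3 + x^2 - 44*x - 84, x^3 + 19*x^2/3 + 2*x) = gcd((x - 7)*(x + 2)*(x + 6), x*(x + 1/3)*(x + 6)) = x + 6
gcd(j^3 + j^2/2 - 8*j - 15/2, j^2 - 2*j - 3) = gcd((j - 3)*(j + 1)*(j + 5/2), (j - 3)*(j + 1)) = j^2 - 2*j - 3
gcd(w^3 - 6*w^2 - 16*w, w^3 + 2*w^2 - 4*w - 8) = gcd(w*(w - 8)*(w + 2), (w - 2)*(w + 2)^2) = w + 2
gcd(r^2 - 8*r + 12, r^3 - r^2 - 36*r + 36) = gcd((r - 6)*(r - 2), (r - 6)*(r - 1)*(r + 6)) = r - 6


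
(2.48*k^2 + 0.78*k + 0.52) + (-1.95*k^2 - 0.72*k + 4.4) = 0.53*k^2 + 0.0600000000000001*k + 4.92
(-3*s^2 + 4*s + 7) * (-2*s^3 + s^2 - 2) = 6*s^5 - 11*s^4 - 10*s^3 + 13*s^2 - 8*s - 14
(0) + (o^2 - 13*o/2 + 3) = o^2 - 13*o/2 + 3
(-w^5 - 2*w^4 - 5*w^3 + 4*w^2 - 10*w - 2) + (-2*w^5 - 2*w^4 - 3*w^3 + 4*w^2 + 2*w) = -3*w^5 - 4*w^4 - 8*w^3 + 8*w^2 - 8*w - 2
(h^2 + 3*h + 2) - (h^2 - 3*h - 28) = 6*h + 30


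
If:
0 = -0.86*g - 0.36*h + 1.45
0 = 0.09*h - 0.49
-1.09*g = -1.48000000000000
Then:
No Solution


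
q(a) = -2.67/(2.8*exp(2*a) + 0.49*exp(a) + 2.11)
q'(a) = -2.67*(-5.6*exp(2*a) - 0.49*exp(a))/(2.8*exp(2*a) + 0.49*exp(a) + 2.11)^2 = (14.952*exp(a) + 1.3083)*exp(a)/(2.8*exp(2*a) + 0.49*exp(a) + 2.11)^2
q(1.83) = -0.02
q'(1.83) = 0.05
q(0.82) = -0.15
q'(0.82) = 0.26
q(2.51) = -0.01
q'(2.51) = 0.01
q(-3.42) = -1.25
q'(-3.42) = 0.01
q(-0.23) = -0.63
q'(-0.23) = 0.58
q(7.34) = -0.00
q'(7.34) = 0.00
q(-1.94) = -1.19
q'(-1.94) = 0.10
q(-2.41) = -1.23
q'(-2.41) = 0.05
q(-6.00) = -1.26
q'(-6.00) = 0.00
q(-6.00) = -1.26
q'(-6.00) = 0.00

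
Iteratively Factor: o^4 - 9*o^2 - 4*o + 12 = (o + 2)*(o^3 - 2*o^2 - 5*o + 6) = (o + 2)^2*(o^2 - 4*o + 3) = (o - 3)*(o + 2)^2*(o - 1)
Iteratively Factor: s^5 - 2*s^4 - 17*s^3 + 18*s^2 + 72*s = (s - 4)*(s^4 + 2*s^3 - 9*s^2 - 18*s) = (s - 4)*(s + 2)*(s^3 - 9*s) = (s - 4)*(s + 2)*(s + 3)*(s^2 - 3*s) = s*(s - 4)*(s + 2)*(s + 3)*(s - 3)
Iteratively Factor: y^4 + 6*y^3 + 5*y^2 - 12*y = (y + 3)*(y^3 + 3*y^2 - 4*y) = y*(y + 3)*(y^2 + 3*y - 4) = y*(y + 3)*(y + 4)*(y - 1)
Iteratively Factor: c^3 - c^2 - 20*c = (c)*(c^2 - c - 20) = c*(c + 4)*(c - 5)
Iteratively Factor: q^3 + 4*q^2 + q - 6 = (q + 2)*(q^2 + 2*q - 3) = (q - 1)*(q + 2)*(q + 3)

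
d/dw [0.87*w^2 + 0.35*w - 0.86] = 1.74*w + 0.35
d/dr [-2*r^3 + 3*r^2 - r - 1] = -6*r^2 + 6*r - 1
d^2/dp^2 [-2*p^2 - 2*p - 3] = -4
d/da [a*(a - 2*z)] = 2*a - 2*z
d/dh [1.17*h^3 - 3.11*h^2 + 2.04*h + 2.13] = 3.51*h^2 - 6.22*h + 2.04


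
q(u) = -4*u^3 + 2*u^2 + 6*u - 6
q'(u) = -12*u^2 + 4*u + 6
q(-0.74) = -7.72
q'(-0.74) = -3.53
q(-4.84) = 465.33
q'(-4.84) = -294.47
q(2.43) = -37.01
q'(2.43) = -55.14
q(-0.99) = -6.10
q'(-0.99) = -9.72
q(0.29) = -4.19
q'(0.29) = 6.15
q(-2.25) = 36.19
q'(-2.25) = -63.75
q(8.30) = -2105.57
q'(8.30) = -787.48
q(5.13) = -462.61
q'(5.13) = -289.28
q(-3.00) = 102.00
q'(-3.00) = -114.00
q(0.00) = -6.00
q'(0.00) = 6.00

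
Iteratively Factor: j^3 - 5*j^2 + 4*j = (j - 4)*(j^2 - j) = j*(j - 4)*(j - 1)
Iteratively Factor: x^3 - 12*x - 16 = (x + 2)*(x^2 - 2*x - 8) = (x - 4)*(x + 2)*(x + 2)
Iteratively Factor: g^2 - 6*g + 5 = (g - 5)*(g - 1)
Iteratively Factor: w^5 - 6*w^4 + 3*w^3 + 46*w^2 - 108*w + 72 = (w - 2)*(w^4 - 4*w^3 - 5*w^2 + 36*w - 36) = (w - 3)*(w - 2)*(w^3 - w^2 - 8*w + 12) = (w - 3)*(w - 2)*(w + 3)*(w^2 - 4*w + 4) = (w - 3)*(w - 2)^2*(w + 3)*(w - 2)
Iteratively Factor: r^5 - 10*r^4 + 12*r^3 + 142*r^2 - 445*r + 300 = (r - 3)*(r^4 - 7*r^3 - 9*r^2 + 115*r - 100) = (r - 5)*(r - 3)*(r^3 - 2*r^2 - 19*r + 20) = (r - 5)*(r - 3)*(r - 1)*(r^2 - r - 20) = (r - 5)*(r - 3)*(r - 1)*(r + 4)*(r - 5)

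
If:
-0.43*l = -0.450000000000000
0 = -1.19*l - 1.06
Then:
No Solution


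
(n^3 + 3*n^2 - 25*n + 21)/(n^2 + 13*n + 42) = (n^2 - 4*n + 3)/(n + 6)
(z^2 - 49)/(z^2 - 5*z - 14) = (z + 7)/(z + 2)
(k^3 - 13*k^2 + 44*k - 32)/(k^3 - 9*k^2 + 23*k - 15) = (k^2 - 12*k + 32)/(k^2 - 8*k + 15)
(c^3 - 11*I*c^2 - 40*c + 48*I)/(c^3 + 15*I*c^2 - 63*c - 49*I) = (c^3 - 11*I*c^2 - 40*c + 48*I)/(c^3 + 15*I*c^2 - 63*c - 49*I)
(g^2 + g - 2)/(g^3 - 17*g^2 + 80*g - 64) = (g + 2)/(g^2 - 16*g + 64)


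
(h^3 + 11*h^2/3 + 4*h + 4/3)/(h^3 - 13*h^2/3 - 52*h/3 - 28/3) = (h + 1)/(h - 7)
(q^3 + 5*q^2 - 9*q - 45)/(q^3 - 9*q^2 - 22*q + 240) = (q^2 - 9)/(q^2 - 14*q + 48)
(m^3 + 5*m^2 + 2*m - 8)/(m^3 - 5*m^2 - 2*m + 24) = (m^2 + 3*m - 4)/(m^2 - 7*m + 12)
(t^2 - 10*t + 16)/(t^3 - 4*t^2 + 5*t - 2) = (t - 8)/(t^2 - 2*t + 1)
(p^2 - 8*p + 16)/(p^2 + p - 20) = (p - 4)/(p + 5)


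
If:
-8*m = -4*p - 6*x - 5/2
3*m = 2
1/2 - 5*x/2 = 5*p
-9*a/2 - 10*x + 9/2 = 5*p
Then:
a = -1/8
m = 2/3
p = -49/240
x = 73/120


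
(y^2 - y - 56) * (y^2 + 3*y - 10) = y^4 + 2*y^3 - 69*y^2 - 158*y + 560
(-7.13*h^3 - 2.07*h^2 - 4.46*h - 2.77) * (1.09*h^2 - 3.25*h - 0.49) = -7.7717*h^5 + 20.9162*h^4 + 5.3598*h^3 + 12.49*h^2 + 11.1879*h + 1.3573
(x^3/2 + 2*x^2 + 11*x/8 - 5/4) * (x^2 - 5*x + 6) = x^5/2 - x^4/2 - 45*x^3/8 + 31*x^2/8 + 29*x/2 - 15/2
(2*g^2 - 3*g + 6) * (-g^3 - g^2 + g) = -2*g^5 + g^4 - g^3 - 9*g^2 + 6*g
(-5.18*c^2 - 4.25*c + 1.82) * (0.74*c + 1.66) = -3.8332*c^3 - 11.7438*c^2 - 5.7082*c + 3.0212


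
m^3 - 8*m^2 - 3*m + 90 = (m - 6)*(m - 5)*(m + 3)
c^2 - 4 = (c - 2)*(c + 2)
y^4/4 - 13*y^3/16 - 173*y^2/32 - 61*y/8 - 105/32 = (y/4 + 1/4)*(y - 7)*(y + 5/4)*(y + 3/2)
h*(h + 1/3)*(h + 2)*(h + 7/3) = h^4 + 14*h^3/3 + 55*h^2/9 + 14*h/9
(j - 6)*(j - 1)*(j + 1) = j^3 - 6*j^2 - j + 6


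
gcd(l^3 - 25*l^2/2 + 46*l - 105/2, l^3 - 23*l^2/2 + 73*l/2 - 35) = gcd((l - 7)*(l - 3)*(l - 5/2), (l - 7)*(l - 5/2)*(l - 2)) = l^2 - 19*l/2 + 35/2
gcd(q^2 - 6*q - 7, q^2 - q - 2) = q + 1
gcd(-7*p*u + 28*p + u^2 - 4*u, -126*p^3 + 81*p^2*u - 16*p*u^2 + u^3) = 7*p - u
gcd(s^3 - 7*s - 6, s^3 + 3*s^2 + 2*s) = s^2 + 3*s + 2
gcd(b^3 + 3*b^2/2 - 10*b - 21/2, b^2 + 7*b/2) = b + 7/2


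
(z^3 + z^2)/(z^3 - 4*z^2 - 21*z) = z*(z + 1)/(z^2 - 4*z - 21)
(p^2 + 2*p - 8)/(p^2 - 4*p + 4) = (p + 4)/(p - 2)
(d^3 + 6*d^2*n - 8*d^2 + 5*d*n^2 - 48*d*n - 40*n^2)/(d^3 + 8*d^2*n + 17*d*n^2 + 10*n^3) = (d - 8)/(d + 2*n)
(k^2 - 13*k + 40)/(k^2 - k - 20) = (k - 8)/(k + 4)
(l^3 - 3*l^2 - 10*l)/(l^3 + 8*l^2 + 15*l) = (l^2 - 3*l - 10)/(l^2 + 8*l + 15)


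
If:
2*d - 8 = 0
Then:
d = 4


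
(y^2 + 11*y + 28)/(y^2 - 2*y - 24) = (y + 7)/(y - 6)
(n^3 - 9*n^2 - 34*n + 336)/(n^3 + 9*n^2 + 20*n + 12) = (n^2 - 15*n + 56)/(n^2 + 3*n + 2)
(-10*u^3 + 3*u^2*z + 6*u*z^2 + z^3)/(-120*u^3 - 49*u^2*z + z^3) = (-2*u^2 + u*z + z^2)/(-24*u^2 - 5*u*z + z^2)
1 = 1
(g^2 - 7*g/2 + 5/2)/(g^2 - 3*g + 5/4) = 2*(g - 1)/(2*g - 1)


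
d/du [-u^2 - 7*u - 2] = -2*u - 7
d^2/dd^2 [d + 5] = 0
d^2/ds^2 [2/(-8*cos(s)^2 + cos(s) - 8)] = 2*(-256*sin(s)^4 - 127*sin(s)^2 - 38*cos(s) + 6*cos(3*s) + 257)/(8*sin(s)^2 + cos(s) - 16)^3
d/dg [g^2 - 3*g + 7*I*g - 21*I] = 2*g - 3 + 7*I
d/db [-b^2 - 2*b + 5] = -2*b - 2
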